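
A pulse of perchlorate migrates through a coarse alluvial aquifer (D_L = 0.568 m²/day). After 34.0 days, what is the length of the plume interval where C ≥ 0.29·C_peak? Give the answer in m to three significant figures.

19.6 m

The plume is Gaussian with σ = √(2Dt) = √(2 × 0.568 × 34.0) = 6.215 m.
C/C_peak = exp(−Δx²/(2σ²)) = 0.29 ⇒ Δx = σ·√(−2 ln 0.29) = 6.215 × 1.573 = 9.776 m.
Width = 2Δx = 19.6 m.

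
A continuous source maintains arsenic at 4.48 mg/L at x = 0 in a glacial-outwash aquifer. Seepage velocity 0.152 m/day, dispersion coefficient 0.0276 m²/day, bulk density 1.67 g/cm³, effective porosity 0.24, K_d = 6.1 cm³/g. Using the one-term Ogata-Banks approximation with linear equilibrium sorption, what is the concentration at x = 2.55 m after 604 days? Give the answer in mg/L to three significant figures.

Retardation factor R = 1 + ρ_b·K_d/n = 1 + 1.67 × 6.1/0.24 = 43.45.
Sorption retards both mechanisms: v_R = v/R = 0.003498 m/day, D_R = D/R = 0.0006352 m²/day.
v_R·t = 0.003498 × 604 = 2.112792 m; 2√(D_R t) = 1.239 m; argument = (2.55 − 2.112792)/1.239 = 0.3529.
C = C₀ × ½·erfc(0.3529) = 4.48 × 0.3089 = 1.38 mg/L.

1.38 mg/L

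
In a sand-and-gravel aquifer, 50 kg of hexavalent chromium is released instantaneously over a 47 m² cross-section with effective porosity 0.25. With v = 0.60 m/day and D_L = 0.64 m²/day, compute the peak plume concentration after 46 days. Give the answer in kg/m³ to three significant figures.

0.221 kg/m³

The peak of an instantaneous 1D plume sits at x = vt; there the Gaussian factor is 1 and C_max = M/(n_e·A·√(4πDt)), where n_e·A is the pore area the mass is dissolved in.
√(4πDt) = √(4π × 0.64 × 46) = 19.23 m, so C_max = 50/(0.25 × 47 × 19.23) = 0.221 kg/m³.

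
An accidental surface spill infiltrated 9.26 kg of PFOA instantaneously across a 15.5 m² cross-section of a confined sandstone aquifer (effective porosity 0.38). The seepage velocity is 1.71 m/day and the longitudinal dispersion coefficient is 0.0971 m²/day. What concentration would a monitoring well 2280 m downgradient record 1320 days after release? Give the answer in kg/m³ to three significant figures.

0.0142 kg/m³

For an instantaneous plane source, C(x,t) = M/(n_e·A·√(4πDt)) · exp(−(x−vt)²/(4Dt)), with n_e·A the pore (flow) area.
Plume center vt = 1.71 × 1320 = 2257.2 m, so the well at 2280 m is 22.8 m downgradient of the peak.
√(4πDt) = 40.13 m, giving peak height M/(n_e·A·√(4πDt)) = 9.26/(0.38 × 15.5 × 40.13) = 0.03918 kg/m³.
(x−vt)²/(4Dt) = (22.8)²/(4 × 0.0971 × 1320) = 1.014; exp(−1.014) = 0.3628.
C = 0.03918 × 0.3628 = 0.0142 kg/m³.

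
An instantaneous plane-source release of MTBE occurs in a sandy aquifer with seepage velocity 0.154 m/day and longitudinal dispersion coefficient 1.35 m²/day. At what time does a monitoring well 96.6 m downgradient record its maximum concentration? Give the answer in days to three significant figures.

For the 1D instantaneous-source solution, setting ∂C/∂t = 0 at fixed x gives v²t² + 2Dt − x² = 0, so t = (√(D² + v²x²) − D)/v².
√(D² + v²x²) = √(1.35² + 0.154² × 96.6²) = 14.94; v² = 0.023716.
t = (14.94 − 1.35)/0.023716 = 573 days (vs. the pure-advection estimate x/v = 627 d).

573 days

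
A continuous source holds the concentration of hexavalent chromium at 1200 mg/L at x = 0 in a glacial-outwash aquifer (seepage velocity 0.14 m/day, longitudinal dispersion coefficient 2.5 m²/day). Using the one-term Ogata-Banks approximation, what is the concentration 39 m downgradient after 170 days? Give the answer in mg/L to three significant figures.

361 mg/L

For a continuous step input, C/C₀ ≈ ½·erfc((x−vt)/(2√(Dt))).
vt = 0.14 × 170 = 23.8 m and 2√(Dt) = 2√(2.5 × 170) = 41.23 m.
Argument (x−vt)/(2√(Dt)) = (39 − 23.8)/41.23 = 0.3687; ½·erfc(0.3687) = 0.3010.
C = 1200 × 0.3010 = 361 mg/L.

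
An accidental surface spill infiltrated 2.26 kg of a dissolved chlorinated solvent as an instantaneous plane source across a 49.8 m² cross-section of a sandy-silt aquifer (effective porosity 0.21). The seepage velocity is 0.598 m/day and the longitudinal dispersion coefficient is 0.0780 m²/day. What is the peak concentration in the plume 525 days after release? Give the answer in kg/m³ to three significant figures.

The peak of an instantaneous 1D plume sits at x = vt; there the Gaussian factor is 1 and C_max = M/(n_e·A·√(4πDt)), where n_e·A is the pore area the mass is dissolved in.
√(4πDt) = √(4π × 0.0780 × 525) = 22.68 m, so C_max = 2.26/(0.21 × 49.8 × 22.68) = 0.00953 kg/m³.

0.00953 kg/m³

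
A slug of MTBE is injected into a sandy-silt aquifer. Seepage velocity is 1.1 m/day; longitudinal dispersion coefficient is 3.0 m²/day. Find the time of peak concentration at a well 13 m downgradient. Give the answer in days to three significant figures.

For the 1D instantaneous-source solution, setting ∂C/∂t = 0 at fixed x gives v²t² + 2Dt − x² = 0, so t = (√(D² + v²x²) − D)/v².
√(D² + v²x²) = √(3.0² + 1.1² × 13²) = 14.61; v² = 1.21.
t = (14.61 − 3.0)/1.21 = 9.60 days (vs. the pure-advection estimate x/v = 11.8 d).

9.60 days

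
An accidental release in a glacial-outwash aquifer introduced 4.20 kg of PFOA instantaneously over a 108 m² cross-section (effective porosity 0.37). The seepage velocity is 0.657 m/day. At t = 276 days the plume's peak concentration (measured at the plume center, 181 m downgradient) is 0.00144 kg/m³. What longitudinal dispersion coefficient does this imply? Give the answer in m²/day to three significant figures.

At the plume center C_max = M/(n_e·A·√(4πDt)), so D = M²/(4πt·(n_e·A·C_max)²).
n_e·A·C_max = 0.37 × 108 × 0.00144 = 0.05754 kg/m.
D = 4.20²/(4π × 276 × 0.05754²) = 1.54 m²/day.

1.54 m²/day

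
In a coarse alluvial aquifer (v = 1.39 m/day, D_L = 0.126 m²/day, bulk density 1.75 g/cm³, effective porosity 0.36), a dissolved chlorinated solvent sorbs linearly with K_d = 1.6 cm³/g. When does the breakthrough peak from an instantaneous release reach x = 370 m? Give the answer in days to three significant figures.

Retardation factor R = 1 + ρ_b·K_d/n = 1 + 1.75 × 1.6/0.36 = 8.778.
Sorption retards both mechanisms: v_R = v/R = 0.1584 m/day, D_R = D/R = 0.01435 m²/day.
Peak time from v_R²t² + 2D_R t − x² = 0: t = (√(D_R² + v_R²x²) − D_R)/v_R².
√(D_R² + v_R²x²) = √(0.01435² + 0.1584² × 370²) = 58.61; v_R² = 0.02509.
t = (58.61 − 0.01435)/0.02509 = 2340 days.

2340 days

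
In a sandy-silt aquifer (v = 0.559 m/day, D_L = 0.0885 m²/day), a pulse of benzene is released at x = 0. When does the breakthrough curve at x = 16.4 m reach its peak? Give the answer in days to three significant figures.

29.1 days

For the 1D instantaneous-source solution, setting ∂C/∂t = 0 at fixed x gives v²t² + 2Dt − x² = 0, so t = (√(D² + v²x²) − D)/v².
√(D² + v²x²) = √(0.0885² + 0.559² × 16.4²) = 9.168; v² = 0.312481.
t = (9.168 − 0.0885)/0.312481 = 29.1 days (vs. the pure-advection estimate x/v = 29.3 d).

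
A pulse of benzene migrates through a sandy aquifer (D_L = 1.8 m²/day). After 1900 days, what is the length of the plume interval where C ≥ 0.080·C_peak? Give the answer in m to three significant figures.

The plume is Gaussian with σ = √(2Dt) = √(2 × 1.8 × 1900) = 82.70 m.
C/C_peak = exp(−Δx²/(2σ²)) = 0.080 ⇒ Δx = σ·√(−2 ln 0.080) = 82.70 × 2.248 = 185.9 m.
Width = 2Δx = 372 m.

372 m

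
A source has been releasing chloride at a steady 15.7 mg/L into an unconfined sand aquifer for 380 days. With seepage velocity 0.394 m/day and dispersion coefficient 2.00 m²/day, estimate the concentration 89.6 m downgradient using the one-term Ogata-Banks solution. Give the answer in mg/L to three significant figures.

14.7 mg/L

For a continuous step input, C/C₀ ≈ ½·erfc((x−vt)/(2√(Dt))).
vt = 0.394 × 380 = 149.72 m and 2√(Dt) = 2√(2.00 × 380) = 55.14 m.
Argument (x−vt)/(2√(Dt)) = (89.6 − 149.72)/55.14 = -1.090; ½·erfc(-1.090) = 0.9384.
C = 15.7 × 0.9384 = 14.7 mg/L.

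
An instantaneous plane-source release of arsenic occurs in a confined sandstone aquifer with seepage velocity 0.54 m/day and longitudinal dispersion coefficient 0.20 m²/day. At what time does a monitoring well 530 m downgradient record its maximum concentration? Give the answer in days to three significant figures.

For the 1D instantaneous-source solution, setting ∂C/∂t = 0 at fixed x gives v²t² + 2Dt − x² = 0, so t = (√(D² + v²x²) − D)/v².
√(D² + v²x²) = √(0.20² + 0.54² × 530²) = 286.2; v² = 0.2916.
t = (286.2 − 0.20)/0.2916 = 981 days (vs. the pure-advection estimate x/v = 981 d).

981 days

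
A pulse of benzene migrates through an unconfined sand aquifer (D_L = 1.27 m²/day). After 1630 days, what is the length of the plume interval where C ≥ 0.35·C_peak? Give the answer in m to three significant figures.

The plume is Gaussian with σ = √(2Dt) = √(2 × 1.27 × 1630) = 64.34 m.
C/C_peak = exp(−Δx²/(2σ²)) = 0.35 ⇒ Δx = σ·√(−2 ln 0.35) = 64.34 × 1.449 = 93.23 m.
Width = 2Δx = 186 m.

186 m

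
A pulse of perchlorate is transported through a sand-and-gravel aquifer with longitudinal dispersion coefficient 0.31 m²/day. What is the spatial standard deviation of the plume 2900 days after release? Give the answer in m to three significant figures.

42.4 m

Dispersive spreading gives a Gaussian with σ² = 2Dt; advection only shifts the center.
σ = √(2 × 0.31 × 2900) = 42.4 m.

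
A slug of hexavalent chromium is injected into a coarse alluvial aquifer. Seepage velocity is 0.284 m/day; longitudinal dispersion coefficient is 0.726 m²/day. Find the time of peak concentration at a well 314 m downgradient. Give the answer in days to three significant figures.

1100 days

For the 1D instantaneous-source solution, setting ∂C/∂t = 0 at fixed x gives v²t² + 2Dt − x² = 0, so t = (√(D² + v²x²) − D)/v².
√(D² + v²x²) = √(0.726² + 0.284² × 314²) = 89.18; v² = 0.080656.
t = (89.18 − 0.726)/0.080656 = 1100 days (vs. the pure-advection estimate x/v = 1110 d).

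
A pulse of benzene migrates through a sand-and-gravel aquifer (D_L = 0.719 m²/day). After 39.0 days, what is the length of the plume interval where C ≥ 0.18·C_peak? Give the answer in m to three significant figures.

27.7 m

The plume is Gaussian with σ = √(2Dt) = √(2 × 0.719 × 39.0) = 7.489 m.
C/C_peak = exp(−Δx²/(2σ²)) = 0.18 ⇒ Δx = σ·√(−2 ln 0.18) = 7.489 × 1.852 = 13.87 m.
Width = 2Δx = 27.7 m.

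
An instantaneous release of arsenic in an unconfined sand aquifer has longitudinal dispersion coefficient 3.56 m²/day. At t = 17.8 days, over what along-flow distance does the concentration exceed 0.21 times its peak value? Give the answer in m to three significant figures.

The plume is Gaussian with σ = √(2Dt) = √(2 × 3.56 × 17.8) = 11.26 m.
C/C_peak = exp(−Δx²/(2σ²)) = 0.21 ⇒ Δx = σ·√(−2 ln 0.21) = 11.26 × 1.767 = 19.90 m.
Width = 2Δx = 39.8 m.

39.8 m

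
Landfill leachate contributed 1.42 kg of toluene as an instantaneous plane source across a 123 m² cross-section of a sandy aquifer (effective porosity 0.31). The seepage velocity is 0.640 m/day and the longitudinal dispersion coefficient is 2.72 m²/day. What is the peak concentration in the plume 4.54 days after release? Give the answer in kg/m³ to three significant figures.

The peak of an instantaneous 1D plume sits at x = vt; there the Gaussian factor is 1 and C_max = M/(n_e·A·√(4πDt)), where n_e·A is the pore area the mass is dissolved in.
√(4πDt) = √(4π × 2.72 × 4.54) = 12.46 m, so C_max = 1.42/(0.31 × 123 × 12.46) = 0.00299 kg/m³.

0.00299 kg/m³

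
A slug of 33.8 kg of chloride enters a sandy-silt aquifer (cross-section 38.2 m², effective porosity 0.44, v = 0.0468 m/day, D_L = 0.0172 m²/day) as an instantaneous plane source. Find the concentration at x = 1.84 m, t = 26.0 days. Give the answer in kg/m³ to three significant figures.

0.683 kg/m³

For an instantaneous plane source, C(x,t) = M/(n_e·A·√(4πDt)) · exp(−(x−vt)²/(4Dt)), with n_e·A the pore (flow) area.
Plume center vt = 0.0468 × 26.0 = 1.2168 m, so the well at 1.84 m is 0.6232 m downgradient of the peak.
√(4πDt) = 2.371 m, giving peak height M/(n_e·A·√(4πDt)) = 33.8/(0.44 × 38.2 × 2.371) = 0.8481 kg/m³.
(x−vt)²/(4Dt) = (0.6232)²/(4 × 0.0172 × 26.0) = 0.2171; exp(−0.2171) = 0.8048.
C = 0.8481 × 0.8048 = 0.683 kg/m³.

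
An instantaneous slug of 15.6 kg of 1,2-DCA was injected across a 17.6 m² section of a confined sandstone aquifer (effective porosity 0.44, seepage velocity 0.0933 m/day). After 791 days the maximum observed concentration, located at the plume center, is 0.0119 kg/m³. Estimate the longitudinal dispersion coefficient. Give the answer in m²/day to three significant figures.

At the plume center C_max = M/(n_e·A·√(4πDt)), so D = M²/(4πt·(n_e·A·C_max)²).
n_e·A·C_max = 0.44 × 17.6 × 0.0119 = 0.09215 kg/m.
D = 15.6²/(4π × 791 × 0.09215²) = 2.88 m²/day.

2.88 m²/day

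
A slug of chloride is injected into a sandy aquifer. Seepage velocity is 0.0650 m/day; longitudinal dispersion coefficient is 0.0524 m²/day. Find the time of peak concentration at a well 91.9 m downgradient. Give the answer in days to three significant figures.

For the 1D instantaneous-source solution, setting ∂C/∂t = 0 at fixed x gives v²t² + 2Dt − x² = 0, so t = (√(D² + v²x²) − D)/v².
√(D² + v²x²) = √(0.0524² + 0.0650² × 91.9²) = 5.974; v² = 0.004225.
t = (5.974 − 0.0524)/0.004225 = 1400 days (vs. the pure-advection estimate x/v = 1410 d).

1400 days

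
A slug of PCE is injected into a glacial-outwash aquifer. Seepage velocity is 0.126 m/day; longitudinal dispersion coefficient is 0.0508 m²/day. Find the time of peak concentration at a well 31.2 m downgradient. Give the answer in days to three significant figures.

244 days

For the 1D instantaneous-source solution, setting ∂C/∂t = 0 at fixed x gives v²t² + 2Dt − x² = 0, so t = (√(D² + v²x²) − D)/v².
√(D² + v²x²) = √(0.0508² + 0.126² × 31.2²) = 3.932; v² = 0.015876.
t = (3.932 − 0.0508)/0.015876 = 244 days (vs. the pure-advection estimate x/v = 248 d).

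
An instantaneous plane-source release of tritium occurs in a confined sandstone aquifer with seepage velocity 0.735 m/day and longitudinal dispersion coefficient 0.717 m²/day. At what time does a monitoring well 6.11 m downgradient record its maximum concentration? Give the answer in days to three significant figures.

For the 1D instantaneous-source solution, setting ∂C/∂t = 0 at fixed x gives v²t² + 2Dt − x² = 0, so t = (√(D² + v²x²) − D)/v².
√(D² + v²x²) = √(0.717² + 0.735² × 6.11²) = 4.548; v² = 0.540225.
t = (4.548 − 0.717)/0.540225 = 7.09 days (vs. the pure-advection estimate x/v = 8.31 d).

7.09 days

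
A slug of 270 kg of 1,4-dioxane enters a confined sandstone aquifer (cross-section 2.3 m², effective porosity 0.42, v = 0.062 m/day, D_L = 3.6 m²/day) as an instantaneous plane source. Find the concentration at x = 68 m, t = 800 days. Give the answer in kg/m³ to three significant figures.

For an instantaneous plane source, C(x,t) = M/(n_e·A·√(4πDt)) · exp(−(x−vt)²/(4Dt)), with n_e·A the pore (flow) area.
Plume center vt = 0.062 × 800 = 49.6 m, so the well at 68 m is 18.4 m downgradient of the peak.
√(4πDt) = 190.2 m, giving peak height M/(n_e·A·√(4πDt)) = 270/(0.42 × 2.3 × 190.2) = 1.470 kg/m³.
(x−vt)²/(4Dt) = (18.4)²/(4 × 3.6 × 800) = 0.02939; exp(−0.02939) = 0.9710.
C = 1.470 × 0.9710 = 1.43 kg/m³.

1.43 kg/m³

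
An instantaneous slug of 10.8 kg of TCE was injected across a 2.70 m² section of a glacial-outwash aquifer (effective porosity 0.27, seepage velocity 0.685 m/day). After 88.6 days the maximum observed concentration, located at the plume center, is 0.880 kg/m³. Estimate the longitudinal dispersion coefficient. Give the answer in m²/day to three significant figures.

0.255 m²/day

At the plume center C_max = M/(n_e·A·√(4πDt)), so D = M²/(4πt·(n_e·A·C_max)²).
n_e·A·C_max = 0.27 × 2.70 × 0.880 = 0.6415 kg/m.
D = 10.8²/(4π × 88.6 × 0.6415²) = 0.255 m²/day.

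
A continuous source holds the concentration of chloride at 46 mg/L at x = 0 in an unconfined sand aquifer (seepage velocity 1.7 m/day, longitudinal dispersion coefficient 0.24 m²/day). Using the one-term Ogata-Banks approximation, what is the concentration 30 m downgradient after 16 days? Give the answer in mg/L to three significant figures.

For a continuous step input, C/C₀ ≈ ½·erfc((x−vt)/(2√(Dt))).
vt = 1.7 × 16 = 27.2 m and 2√(Dt) = 2√(0.24 × 16) = 3.919 m.
Argument (x−vt)/(2√(Dt)) = (30 − 27.2)/3.919 = 0.7145; ½·erfc(0.7145) = 0.1561.
C = 46 × 0.1561 = 7.18 mg/L.

7.18 mg/L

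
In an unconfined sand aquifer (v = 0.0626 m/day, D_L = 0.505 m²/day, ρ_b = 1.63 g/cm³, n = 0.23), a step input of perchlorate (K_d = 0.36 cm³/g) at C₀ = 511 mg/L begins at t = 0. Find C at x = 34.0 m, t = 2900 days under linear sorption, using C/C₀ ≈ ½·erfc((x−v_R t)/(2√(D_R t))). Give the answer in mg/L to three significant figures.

Retardation factor R = 1 + ρ_b·K_d/n = 1 + 1.63 × 0.36/0.23 = 3.551.
Sorption retards both mechanisms: v_R = v/R = 0.01763 m/day, D_R = D/R = 0.1422 m²/day.
v_R·t = 0.01763 × 2900 = 51.127 m; 2√(D_R t) = 40.61 m; argument = (34.0 − 51.127)/40.61 = -0.4217.
C = C₀ × ½·erfc(-0.4217) = 511 × 0.7245 = 370 mg/L.

370 mg/L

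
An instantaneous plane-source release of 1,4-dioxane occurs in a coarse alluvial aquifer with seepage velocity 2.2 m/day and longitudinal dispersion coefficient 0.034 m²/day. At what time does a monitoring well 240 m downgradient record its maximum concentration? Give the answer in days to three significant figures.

109 days

For the 1D instantaneous-source solution, setting ∂C/∂t = 0 at fixed x gives v²t² + 2Dt − x² = 0, so t = (√(D² + v²x²) − D)/v².
√(D² + v²x²) = √(0.034² + 2.2² × 240²) = 528.0; v² = 4.84.
t = (528.0 − 0.034)/4.84 = 109 days (vs. the pure-advection estimate x/v = 109 d).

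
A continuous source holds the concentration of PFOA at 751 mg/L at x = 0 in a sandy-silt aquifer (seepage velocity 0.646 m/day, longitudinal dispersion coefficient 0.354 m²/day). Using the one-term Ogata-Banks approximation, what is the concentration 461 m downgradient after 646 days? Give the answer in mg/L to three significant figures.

For a continuous step input, C/C₀ ≈ ½·erfc((x−vt)/(2√(Dt))).
vt = 0.646 × 646 = 417.316 m and 2√(Dt) = 2√(0.354 × 646) = 30.24 m.
Argument (x−vt)/(2√(Dt)) = (461 − 417.316)/30.24 = 1.445; ½·erfc(1.445) = 0.02050.
C = 751 × 0.02050 = 15.4 mg/L.

15.4 mg/L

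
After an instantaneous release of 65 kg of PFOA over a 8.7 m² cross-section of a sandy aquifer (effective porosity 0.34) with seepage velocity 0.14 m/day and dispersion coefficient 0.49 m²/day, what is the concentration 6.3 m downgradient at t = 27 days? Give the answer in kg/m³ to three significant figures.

1.51 kg/m³

For an instantaneous plane source, C(x,t) = M/(n_e·A·√(4πDt)) · exp(−(x−vt)²/(4Dt)), with n_e·A the pore (flow) area.
Plume center vt = 0.14 × 27 = 3.78 m, so the well at 6.3 m is 2.52 m downgradient of the peak.
√(4πDt) = 12.89 m, giving peak height M/(n_e·A·√(4πDt)) = 65/(0.34 × 8.7 × 12.89) = 1.705 kg/m³.
(x−vt)²/(4Dt) = (2.52)²/(4 × 0.49 × 27) = 0.1200; exp(−0.1200) = 0.8869.
C = 1.705 × 0.8869 = 1.51 kg/m³.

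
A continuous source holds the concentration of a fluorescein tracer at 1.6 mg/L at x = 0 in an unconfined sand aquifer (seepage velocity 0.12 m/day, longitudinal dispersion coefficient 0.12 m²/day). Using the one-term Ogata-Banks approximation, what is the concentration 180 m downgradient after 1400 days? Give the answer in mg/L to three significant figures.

For a continuous step input, C/C₀ ≈ ½·erfc((x−vt)/(2√(Dt))).
vt = 0.12 × 1400 = 168 m and 2√(Dt) = 2√(0.12 × 1400) = 25.92 m.
Argument (x−vt)/(2√(Dt)) = (180 − 168)/25.92 = 0.4630; ½·erfc(0.4630) = 0.2563.
C = 1.6 × 0.2563 = 0.410 mg/L.

0.410 mg/L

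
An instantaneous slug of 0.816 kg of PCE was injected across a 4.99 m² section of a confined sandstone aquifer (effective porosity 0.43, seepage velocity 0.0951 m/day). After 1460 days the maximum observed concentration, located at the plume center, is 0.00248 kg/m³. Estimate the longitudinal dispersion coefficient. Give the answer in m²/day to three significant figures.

1.28 m²/day

At the plume center C_max = M/(n_e·A·√(4πDt)), so D = M²/(4πt·(n_e·A·C_max)²).
n_e·A·C_max = 0.43 × 4.99 × 0.00248 = 0.005321 kg/m.
D = 0.816²/(4π × 1460 × 0.005321²) = 1.28 m²/day.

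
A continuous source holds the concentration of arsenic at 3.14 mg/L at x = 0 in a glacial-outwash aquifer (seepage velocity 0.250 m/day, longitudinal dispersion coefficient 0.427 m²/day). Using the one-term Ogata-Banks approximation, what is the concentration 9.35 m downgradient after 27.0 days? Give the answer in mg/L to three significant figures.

For a continuous step input, C/C₀ ≈ ½·erfc((x−vt)/(2√(Dt))).
vt = 0.250 × 27.0 = 6.75 m and 2√(Dt) = 2√(0.427 × 27.0) = 6.791 m.
Argument (x−vt)/(2√(Dt)) = (9.35 − 6.75)/6.791 = 0.3829; ½·erfc(0.3829) = 0.2941.
C = 3.14 × 0.2941 = 0.923 mg/L.

0.923 mg/L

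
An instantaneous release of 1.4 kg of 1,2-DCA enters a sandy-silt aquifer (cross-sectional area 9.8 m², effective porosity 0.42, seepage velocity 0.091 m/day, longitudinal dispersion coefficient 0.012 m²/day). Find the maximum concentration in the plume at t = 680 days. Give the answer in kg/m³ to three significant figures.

0.0336 kg/m³

The peak of an instantaneous 1D plume sits at x = vt; there the Gaussian factor is 1 and C_max = M/(n_e·A·√(4πDt)), where n_e·A is the pore area the mass is dissolved in.
√(4πDt) = √(4π × 0.012 × 680) = 10.13 m, so C_max = 1.4/(0.42 × 9.8 × 10.13) = 0.0336 kg/m³.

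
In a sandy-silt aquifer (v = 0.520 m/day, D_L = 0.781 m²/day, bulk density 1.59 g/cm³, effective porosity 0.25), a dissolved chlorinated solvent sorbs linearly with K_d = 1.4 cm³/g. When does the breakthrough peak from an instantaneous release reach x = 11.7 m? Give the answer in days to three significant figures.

Retardation factor R = 1 + ρ_b·K_d/n = 1 + 1.59 × 1.4/0.25 = 9.904.
Sorption retards both mechanisms: v_R = v/R = 0.05250 m/day, D_R = D/R = 0.07886 m²/day.
Peak time from v_R²t² + 2D_R t − x² = 0: t = (√(D_R² + v_R²x²) − D_R)/v_R².
√(D_R² + v_R²x²) = √(0.07886² + 0.05250² × 11.7²) = 0.6193; v_R² = 0.002756.
t = (0.6193 − 0.07886)/0.002756 = 196 days.

196 days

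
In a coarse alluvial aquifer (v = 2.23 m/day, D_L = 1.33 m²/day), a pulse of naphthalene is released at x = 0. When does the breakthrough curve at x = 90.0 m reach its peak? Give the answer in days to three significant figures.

40.1 days

For the 1D instantaneous-source solution, setting ∂C/∂t = 0 at fixed x gives v²t² + 2Dt − x² = 0, so t = (√(D² + v²x²) − D)/v².
√(D² + v²x²) = √(1.33² + 2.23² × 90.0²) = 200.7; v² = 4.9729.
t = (200.7 − 1.33)/4.9729 = 40.1 days (vs. the pure-advection estimate x/v = 40.4 d).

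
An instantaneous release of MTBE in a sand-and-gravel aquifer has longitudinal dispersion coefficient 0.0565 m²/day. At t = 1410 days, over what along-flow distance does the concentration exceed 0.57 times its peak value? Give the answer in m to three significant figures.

The plume is Gaussian with σ = √(2Dt) = √(2 × 0.0565 × 1410) = 12.62 m.
C/C_peak = exp(−Δx²/(2σ²)) = 0.57 ⇒ Δx = σ·√(−2 ln 0.57) = 12.62 × 1.060 = 13.38 m.
Width = 2Δx = 26.8 m.

26.8 m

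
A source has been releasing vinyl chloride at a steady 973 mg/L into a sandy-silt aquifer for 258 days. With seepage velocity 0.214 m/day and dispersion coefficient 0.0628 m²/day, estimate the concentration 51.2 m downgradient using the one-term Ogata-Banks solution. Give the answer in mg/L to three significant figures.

For a continuous step input, C/C₀ ≈ ½·erfc((x−vt)/(2√(Dt))).
vt = 0.214 × 258 = 55.212 m and 2√(Dt) = 2√(0.0628 × 258) = 8.050 m.
Argument (x−vt)/(2√(Dt)) = (51.2 − 55.212)/8.050 = -0.4984; ½·erfc(-0.4984) = 0.7595.
C = 973 × 0.7595 = 739 mg/L.

739 mg/L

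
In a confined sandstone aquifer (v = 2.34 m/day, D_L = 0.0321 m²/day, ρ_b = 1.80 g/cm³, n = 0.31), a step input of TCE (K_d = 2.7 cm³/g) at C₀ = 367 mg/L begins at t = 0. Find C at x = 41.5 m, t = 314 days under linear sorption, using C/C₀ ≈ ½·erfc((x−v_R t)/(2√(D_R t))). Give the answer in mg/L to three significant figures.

363 mg/L

Retardation factor R = 1 + ρ_b·K_d/n = 1 + 1.80 × 2.7/0.31 = 16.68.
Sorption retards both mechanisms: v_R = v/R = 0.1403 m/day, D_R = D/R = 0.001924 m²/day.
v_R·t = 0.1403 × 314 = 44.0542 m; 2√(D_R t) = 1.555 m; argument = (41.5 − 44.0542)/1.555 = -1.643.
C = C₀ × ½·erfc(-1.643) = 367 × 0.9899 = 363 mg/L.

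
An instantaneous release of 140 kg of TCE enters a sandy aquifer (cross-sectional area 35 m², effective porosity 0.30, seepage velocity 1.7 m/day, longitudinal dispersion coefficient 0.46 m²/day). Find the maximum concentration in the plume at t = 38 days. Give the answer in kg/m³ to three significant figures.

0.900 kg/m³

The peak of an instantaneous 1D plume sits at x = vt; there the Gaussian factor is 1 and C_max = M/(n_e·A·√(4πDt)), where n_e·A is the pore area the mass is dissolved in.
√(4πDt) = √(4π × 0.46 × 38) = 14.82 m, so C_max = 140/(0.30 × 35 × 14.82) = 0.900 kg/m³.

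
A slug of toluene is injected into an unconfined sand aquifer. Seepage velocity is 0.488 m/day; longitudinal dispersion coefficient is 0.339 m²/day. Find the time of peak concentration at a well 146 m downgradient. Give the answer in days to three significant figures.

298 days

For the 1D instantaneous-source solution, setting ∂C/∂t = 0 at fixed x gives v²t² + 2Dt − x² = 0, so t = (√(D² + v²x²) − D)/v².
√(D² + v²x²) = √(0.339² + 0.488² × 146²) = 71.25; v² = 0.238144.
t = (71.25 − 0.339)/0.238144 = 298 days (vs. the pure-advection estimate x/v = 299 d).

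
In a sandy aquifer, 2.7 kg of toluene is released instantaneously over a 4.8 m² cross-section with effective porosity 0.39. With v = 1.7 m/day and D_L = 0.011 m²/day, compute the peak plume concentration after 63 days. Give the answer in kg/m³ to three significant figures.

0.489 kg/m³

The peak of an instantaneous 1D plume sits at x = vt; there the Gaussian factor is 1 and C_max = M/(n_e·A·√(4πDt)), where n_e·A is the pore area the mass is dissolved in.
√(4πDt) = √(4π × 0.011 × 63) = 2.951 m, so C_max = 2.7/(0.39 × 4.8 × 2.951) = 0.489 kg/m³.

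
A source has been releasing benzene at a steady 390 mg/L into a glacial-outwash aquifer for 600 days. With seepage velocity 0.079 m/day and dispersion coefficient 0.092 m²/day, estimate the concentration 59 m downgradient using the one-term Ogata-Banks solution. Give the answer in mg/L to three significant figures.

For a continuous step input, C/C₀ ≈ ½·erfc((x−vt)/(2√(Dt))).
vt = 0.079 × 600 = 47.4 m and 2√(Dt) = 2√(0.092 × 600) = 14.86 m.
Argument (x−vt)/(2√(Dt)) = (59 − 47.4)/14.86 = 0.7806; ½·erfc(0.7806) = 0.1348.
C = 390 × 0.1348 = 52.6 mg/L.

52.6 mg/L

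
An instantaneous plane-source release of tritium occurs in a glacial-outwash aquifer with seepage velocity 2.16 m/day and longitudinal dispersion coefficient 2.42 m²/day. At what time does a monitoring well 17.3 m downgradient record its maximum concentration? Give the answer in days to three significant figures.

For the 1D instantaneous-source solution, setting ∂C/∂t = 0 at fixed x gives v²t² + 2Dt − x² = 0, so t = (√(D² + v²x²) − D)/v².
√(D² + v²x²) = √(2.42² + 2.16² × 17.3²) = 37.45; v² = 4.6656.
t = (37.45 − 2.42)/4.6656 = 7.51 days (vs. the pure-advection estimate x/v = 8.01 d).

7.51 days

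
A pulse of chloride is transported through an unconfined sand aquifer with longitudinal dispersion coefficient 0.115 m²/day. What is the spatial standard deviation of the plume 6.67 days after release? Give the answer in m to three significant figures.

Dispersive spreading gives a Gaussian with σ² = 2Dt; advection only shifts the center.
σ = √(2 × 0.115 × 6.67) = 1.24 m.

1.24 m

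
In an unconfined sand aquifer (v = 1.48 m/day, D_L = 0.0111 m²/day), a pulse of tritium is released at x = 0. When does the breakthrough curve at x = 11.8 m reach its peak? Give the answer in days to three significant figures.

7.97 days

For the 1D instantaneous-source solution, setting ∂C/∂t = 0 at fixed x gives v²t² + 2Dt − x² = 0, so t = (√(D² + v²x²) − D)/v².
√(D² + v²x²) = √(0.0111² + 1.48² × 11.8²) = 17.46; v² = 2.1904.
t = (17.46 − 0.0111)/2.1904 = 7.97 days (vs. the pure-advection estimate x/v = 7.97 d).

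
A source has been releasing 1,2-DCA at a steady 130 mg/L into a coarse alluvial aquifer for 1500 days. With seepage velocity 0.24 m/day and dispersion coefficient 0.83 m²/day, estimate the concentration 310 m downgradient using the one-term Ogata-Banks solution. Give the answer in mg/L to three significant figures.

109 mg/L

For a continuous step input, C/C₀ ≈ ½·erfc((x−vt)/(2√(Dt))).
vt = 0.24 × 1500 = 360 m and 2√(Dt) = 2√(0.83 × 1500) = 70.57 m.
Argument (x−vt)/(2√(Dt)) = (310 − 360)/70.57 = -0.7085; ½·erfc(-0.7085) = 0.8418.
C = 130 × 0.8418 = 109 mg/L.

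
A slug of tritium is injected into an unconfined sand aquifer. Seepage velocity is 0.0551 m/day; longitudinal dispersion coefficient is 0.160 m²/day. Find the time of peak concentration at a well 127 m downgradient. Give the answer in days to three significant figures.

For the 1D instantaneous-source solution, setting ∂C/∂t = 0 at fixed x gives v²t² + 2Dt − x² = 0, so t = (√(D² + v²x²) − D)/v².
√(D² + v²x²) = √(0.160² + 0.0551² × 127²) = 7.000; v² = 0.00303601.
t = (7.000 − 0.160)/0.00303601 = 2250 days (vs. the pure-advection estimate x/v = 2300 d).

2250 days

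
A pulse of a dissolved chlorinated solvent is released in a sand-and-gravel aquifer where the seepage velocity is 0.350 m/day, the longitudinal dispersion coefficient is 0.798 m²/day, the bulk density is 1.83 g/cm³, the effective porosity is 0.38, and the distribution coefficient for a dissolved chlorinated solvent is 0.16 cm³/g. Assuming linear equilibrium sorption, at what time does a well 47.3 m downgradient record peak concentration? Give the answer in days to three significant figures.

228 days

Retardation factor R = 1 + ρ_b·K_d/n = 1 + 1.83 × 0.16/0.38 = 1.771.
Sorption retards both mechanisms: v_R = v/R = 0.1976 m/day, D_R = D/R = 0.4506 m²/day.
Peak time from v_R²t² + 2D_R t − x² = 0: t = (√(D_R² + v_R²x²) − D_R)/v_R².
√(D_R² + v_R²x²) = √(0.4506² + 0.1976² × 47.3²) = 9.357; v_R² = 0.03905.
t = (9.357 − 0.4506)/0.03905 = 228 days.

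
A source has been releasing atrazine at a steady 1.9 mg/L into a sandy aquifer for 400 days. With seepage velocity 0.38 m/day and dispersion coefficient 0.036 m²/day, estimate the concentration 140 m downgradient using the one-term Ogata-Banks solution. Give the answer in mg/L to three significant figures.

For a continuous step input, C/C₀ ≈ ½·erfc((x−vt)/(2√(Dt))).
vt = 0.38 × 400 = 152 m and 2√(Dt) = 2√(0.036 × 400) = 7.589 m.
Argument (x−vt)/(2√(Dt)) = (140 − 152)/7.589 = -1.581; ½·erfc(-1.581) = 0.9873.
C = 1.9 × 0.9873 = 1.88 mg/L.

1.88 mg/L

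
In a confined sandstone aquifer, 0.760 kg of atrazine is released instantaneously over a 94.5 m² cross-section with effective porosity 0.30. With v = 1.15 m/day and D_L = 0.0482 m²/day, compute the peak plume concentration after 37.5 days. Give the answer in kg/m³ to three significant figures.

The peak of an instantaneous 1D plume sits at x = vt; there the Gaussian factor is 1 and C_max = M/(n_e·A·√(4πDt)), where n_e·A is the pore area the mass is dissolved in.
√(4πDt) = √(4π × 0.0482 × 37.5) = 4.766 m, so C_max = 0.760/(0.30 × 94.5 × 4.766) = 0.00562 kg/m³.

0.00562 kg/m³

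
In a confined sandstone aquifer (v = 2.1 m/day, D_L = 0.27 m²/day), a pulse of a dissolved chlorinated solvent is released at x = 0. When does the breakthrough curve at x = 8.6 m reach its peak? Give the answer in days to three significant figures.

4.03 days

For the 1D instantaneous-source solution, setting ∂C/∂t = 0 at fixed x gives v²t² + 2Dt − x² = 0, so t = (√(D² + v²x²) − D)/v².
√(D² + v²x²) = √(0.27² + 2.1² × 8.6²) = 18.06; v² = 4.41.
t = (18.06 − 0.27)/4.41 = 4.03 days (vs. the pure-advection estimate x/v = 4.10 d).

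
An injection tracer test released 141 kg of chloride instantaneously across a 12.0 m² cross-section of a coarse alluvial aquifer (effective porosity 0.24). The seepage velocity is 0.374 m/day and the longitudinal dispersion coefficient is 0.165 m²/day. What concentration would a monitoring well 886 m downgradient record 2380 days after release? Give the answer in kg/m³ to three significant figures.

0.689 kg/m³

For an instantaneous plane source, C(x,t) = M/(n_e·A·√(4πDt)) · exp(−(x−vt)²/(4Dt)), with n_e·A the pore (flow) area.
Plume center vt = 0.374 × 2380 = 890.12 m, so the well at 886 m is 4.12 m upgradient of the peak.
√(4πDt) = 70.25 m, giving peak height M/(n_e·A·√(4πDt)) = 141/(0.24 × 12.0 × 70.25) = 0.6969 kg/m³.
(x−vt)²/(4Dt) = (-4.12)²/(4 × 0.165 × 2380) = 0.01081; exp(−0.01081) = 0.9892.
C = 0.6969 × 0.9892 = 0.689 kg/m³.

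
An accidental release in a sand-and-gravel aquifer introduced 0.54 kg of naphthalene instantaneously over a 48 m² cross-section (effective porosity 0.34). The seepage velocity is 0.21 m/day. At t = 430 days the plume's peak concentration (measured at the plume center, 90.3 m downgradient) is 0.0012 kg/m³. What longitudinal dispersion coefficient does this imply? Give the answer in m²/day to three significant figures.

0.141 m²/day

At the plume center C_max = M/(n_e·A·√(4πDt)), so D = M²/(4πt·(n_e·A·C_max)²).
n_e·A·C_max = 0.34 × 48 × 0.0012 = 0.01958 kg/m.
D = 0.54²/(4π × 430 × 0.01958²) = 0.141 m²/day.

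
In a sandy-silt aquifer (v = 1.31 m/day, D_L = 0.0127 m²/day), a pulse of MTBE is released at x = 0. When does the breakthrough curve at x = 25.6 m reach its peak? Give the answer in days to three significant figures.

19.5 days

For the 1D instantaneous-source solution, setting ∂C/∂t = 0 at fixed x gives v²t² + 2Dt − x² = 0, so t = (√(D² + v²x²) − D)/v².
√(D² + v²x²) = √(0.0127² + 1.31² × 25.6²) = 33.54; v² = 1.7161.
t = (33.54 − 0.0127)/1.7161 = 19.5 days (vs. the pure-advection estimate x/v = 19.5 d).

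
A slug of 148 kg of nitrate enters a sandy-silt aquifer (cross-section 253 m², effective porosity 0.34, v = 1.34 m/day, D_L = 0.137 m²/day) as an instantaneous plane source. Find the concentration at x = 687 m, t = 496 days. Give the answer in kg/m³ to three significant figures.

0.00936 kg/m³

For an instantaneous plane source, C(x,t) = M/(n_e·A·√(4πDt)) · exp(−(x−vt)²/(4Dt)), with n_e·A the pore (flow) area.
Plume center vt = 1.34 × 496 = 664.64 m, so the well at 687 m is 22.36 m downgradient of the peak.
√(4πDt) = 29.22 m, giving peak height M/(n_e·A·√(4πDt)) = 148/(0.34 × 253 × 29.22) = 0.05888 kg/m³.
(x−vt)²/(4Dt) = (22.36)²/(4 × 0.137 × 496) = 1.839; exp(−1.839) = 0.1590.
C = 0.05888 × 0.1590 = 0.00936 kg/m³.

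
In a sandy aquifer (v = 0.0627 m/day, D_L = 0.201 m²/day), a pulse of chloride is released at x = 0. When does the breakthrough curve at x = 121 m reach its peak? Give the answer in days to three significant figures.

1880 days

For the 1D instantaneous-source solution, setting ∂C/∂t = 0 at fixed x gives v²t² + 2Dt − x² = 0, so t = (√(D² + v²x²) − D)/v².
√(D² + v²x²) = √(0.201² + 0.0627² × 121²) = 7.589; v² = 0.00393129.
t = (7.589 − 0.201)/0.00393129 = 1880 days (vs. the pure-advection estimate x/v = 1930 d).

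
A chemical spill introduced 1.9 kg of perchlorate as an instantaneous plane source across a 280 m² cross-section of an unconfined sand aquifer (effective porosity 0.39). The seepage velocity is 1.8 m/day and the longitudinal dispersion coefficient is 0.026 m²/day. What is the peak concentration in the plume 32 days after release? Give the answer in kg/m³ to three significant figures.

The peak of an instantaneous 1D plume sits at x = vt; there the Gaussian factor is 1 and C_max = M/(n_e·A·√(4πDt)), where n_e·A is the pore area the mass is dissolved in.
√(4πDt) = √(4π × 0.026 × 32) = 3.233 m, so C_max = 1.9/(0.39 × 280 × 3.233) = 0.00538 kg/m³.

0.00538 kg/m³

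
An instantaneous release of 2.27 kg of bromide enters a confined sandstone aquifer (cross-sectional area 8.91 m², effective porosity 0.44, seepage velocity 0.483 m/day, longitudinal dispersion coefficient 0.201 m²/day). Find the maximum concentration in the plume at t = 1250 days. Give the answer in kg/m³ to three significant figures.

The peak of an instantaneous 1D plume sits at x = vt; there the Gaussian factor is 1 and C_max = M/(n_e·A·√(4πDt)), where n_e·A is the pore area the mass is dissolved in.
√(4πDt) = √(4π × 0.201 × 1250) = 56.19 m, so C_max = 2.27/(0.44 × 8.91 × 56.19) = 0.0103 kg/m³.

0.0103 kg/m³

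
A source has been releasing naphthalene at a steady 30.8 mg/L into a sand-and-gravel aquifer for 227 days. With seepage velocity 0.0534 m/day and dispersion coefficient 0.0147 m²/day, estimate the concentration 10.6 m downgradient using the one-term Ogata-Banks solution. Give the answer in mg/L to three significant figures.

For a continuous step input, C/C₀ ≈ ½·erfc((x−vt)/(2√(Dt))).
vt = 0.0534 × 227 = 12.1218 m and 2√(Dt) = 2√(0.0147 × 227) = 3.653 m.
Argument (x−vt)/(2√(Dt)) = (10.6 − 12.1218)/3.653 = -0.4166; ½·erfc(-0.4166) = 0.7221.
C = 30.8 × 0.7221 = 22.2 mg/L.

22.2 mg/L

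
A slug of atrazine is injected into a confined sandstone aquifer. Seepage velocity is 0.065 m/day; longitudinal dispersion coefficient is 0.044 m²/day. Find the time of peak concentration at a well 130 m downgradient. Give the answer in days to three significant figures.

1990 days

For the 1D instantaneous-source solution, setting ∂C/∂t = 0 at fixed x gives v²t² + 2Dt − x² = 0, so t = (√(D² + v²x²) − D)/v².
√(D² + v²x²) = √(0.044² + 0.065² × 130²) = 8.450; v² = 0.004225.
t = (8.450 − 0.044)/0.004225 = 1990 days (vs. the pure-advection estimate x/v = 2000 d).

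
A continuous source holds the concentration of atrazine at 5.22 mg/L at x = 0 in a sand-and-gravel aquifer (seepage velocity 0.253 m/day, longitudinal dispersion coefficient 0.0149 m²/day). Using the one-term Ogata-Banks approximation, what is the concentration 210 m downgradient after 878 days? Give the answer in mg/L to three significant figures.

5.17 mg/L

For a continuous step input, C/C₀ ≈ ½·erfc((x−vt)/(2√(Dt))).
vt = 0.253 × 878 = 222.134 m and 2√(Dt) = 2√(0.0149 × 878) = 7.234 m.
Argument (x−vt)/(2√(Dt)) = (210 − 222.134)/7.234 = -1.677; ½·erfc(-1.677) = 0.9911.
C = 5.22 × 0.9911 = 5.17 mg/L.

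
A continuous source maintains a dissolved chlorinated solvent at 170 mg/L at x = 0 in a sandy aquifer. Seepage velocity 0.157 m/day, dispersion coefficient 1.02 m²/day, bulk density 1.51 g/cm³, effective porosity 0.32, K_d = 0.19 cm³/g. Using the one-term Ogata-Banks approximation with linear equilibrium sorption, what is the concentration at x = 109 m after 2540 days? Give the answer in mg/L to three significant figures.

166 mg/L

Retardation factor R = 1 + ρ_b·K_d/n = 1 + 1.51 × 0.19/0.32 = 1.897.
Sorption retards both mechanisms: v_R = v/R = 0.08276 m/day, D_R = D/R = 0.5377 m²/day.
v_R·t = 0.08276 × 2540 = 210.2104 m; 2√(D_R t) = 73.91 m; argument = (109 − 210.2104)/73.91 = -1.369.
C = C₀ × ½·erfc(-1.369) = 170 × 0.9736 = 166 mg/L.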